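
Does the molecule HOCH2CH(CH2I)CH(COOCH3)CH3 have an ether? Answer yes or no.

HO– on an sp³ carbon → alcohol.
pendant –CH2X: halogen on sp³ carbon → alkyl halide.
pendant –COOCH3: carbonyl C bonded to C and –OCH3 → ester.
In CH(COOCH3), the C–O–C oxygen is adjacent to a C=O, so it belongs to an ester, not an ether.
The groups actually present are: alcohol, alkyl halide, ester.

no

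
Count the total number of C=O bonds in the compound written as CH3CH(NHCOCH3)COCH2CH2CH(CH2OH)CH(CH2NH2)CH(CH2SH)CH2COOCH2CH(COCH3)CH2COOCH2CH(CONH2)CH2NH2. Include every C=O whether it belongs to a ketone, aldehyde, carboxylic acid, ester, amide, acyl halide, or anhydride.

CH(NHCOCH3): amide, 1 C=O (running total 1).
CO: ketone, 1 C=O (running total 2).
CH2COOCH2: ester, 1 C=O (running total 3).
CH(COCH3): ketone, 1 C=O (running total 4).
CH2COOCH2: ester, 1 C=O (running total 5).
CH(CONH2): amide, 1 C=O (running total 6).

6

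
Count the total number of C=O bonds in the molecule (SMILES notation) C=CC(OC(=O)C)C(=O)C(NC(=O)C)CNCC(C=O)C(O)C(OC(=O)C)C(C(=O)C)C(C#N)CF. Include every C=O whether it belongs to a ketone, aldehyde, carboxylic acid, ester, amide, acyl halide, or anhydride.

6

CH(OCOCH3): ester, 1 C=O (running total 1).
CO: ketone, 1 C=O (running total 2).
CH(NHCOCH3): amide, 1 C=O (running total 3).
CH(CHO): aldehyde, 1 C=O (running total 4).
CH(OCOCH3): ester, 1 C=O (running total 5).
CH(COCH3): ketone, 1 C=O (running total 6).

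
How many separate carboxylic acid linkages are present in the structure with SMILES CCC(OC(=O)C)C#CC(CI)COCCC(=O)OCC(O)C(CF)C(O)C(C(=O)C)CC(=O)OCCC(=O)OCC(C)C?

0

Reading the structure from left to right:
  CH(OCOCH3): pendant –OC(=O)CH3: an acyloxy group → ester.
  C≡C: C≡C triple bond → alkyne.
  CH(CH2I): pendant –CH2X: halogen on sp³ carbon → alkyl halide.
  CH2OCH2: C–O–C with sp³ carbons on both sides and no adjacent C=O → ether.
  CH2COOCH2: –C(=O)–O–C with C on the carbonyl side → ester.
  CH(OH): –OH on an sp³ carbon → alcohol (secondary).
  CH(CH2F): pendant –CH2X: halogen on sp³ carbon → alkyl halide.
  CH(OH): –OH on an sp³ carbon → alcohol (secondary).
  CH(COCH3): pendant –COCH3: carbonyl C bonded to two carbons → ketone.
  CH2COOCH2: –C(=O)–O–C with C on the carbonyl side → ester.
  CH2COOCH2: –C(=O)–O–C with C on the carbonyl side → ester.
No segment is a carboxylic acid: CH(OCOCH3) is ester, not carboxylic acid; CH2COOCH2 is ester, not carboxylic acid; CH(OH) is alcohol, not carboxylic acid. → 0.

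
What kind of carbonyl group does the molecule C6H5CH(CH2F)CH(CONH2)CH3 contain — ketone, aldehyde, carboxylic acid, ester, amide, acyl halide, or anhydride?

amide

The carbonyl is in the CH(CONH2) segment: pendant –CONH2: carbonyl C bonded to C and N → amide.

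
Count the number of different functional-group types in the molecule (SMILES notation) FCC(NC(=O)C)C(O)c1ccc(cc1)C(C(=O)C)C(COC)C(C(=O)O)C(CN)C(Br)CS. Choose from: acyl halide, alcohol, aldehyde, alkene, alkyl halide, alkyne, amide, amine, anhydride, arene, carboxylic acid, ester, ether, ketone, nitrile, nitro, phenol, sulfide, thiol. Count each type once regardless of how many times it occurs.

Taking each segment in turn:
  FCH2: halogen on an sp³ carbon → alkyl halide.
  CH(NHCOCH3): pendant –NHC(=O)CH3: N bonded to a carbonyl → amide (not amine).
  CH(OH): –OH on an sp³ carbon → alcohol (secondary).
  C6H4: para-disubstituted benzene ring → arene.
  CH(COCH3): pendant –COCH3: carbonyl C bonded to two carbons → ketone.
  CH(CH2OCH3): pendant –CH2OCH3: C–O–C linkage → ether.
  CH(COOH): pendant –COOH: carbonyl C bonded to C and –OH → carboxylic acid.
  CH(CH2NH2): pendant –CH2NH2: N on sp³ C, no adjacent C=O → amine.
  CH(Br): halogen on an sp³ carbon → alkyl halide.
  CH2SH: –SH on an sp³ carbon → thiol.
Distinct types present: alcohol, alkyl halide, amide, amine, arene, carboxylic acid, ether, ketone, thiol.

9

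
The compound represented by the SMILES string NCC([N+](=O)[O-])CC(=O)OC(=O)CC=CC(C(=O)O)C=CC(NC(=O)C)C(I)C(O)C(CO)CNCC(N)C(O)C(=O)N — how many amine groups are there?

Taking each segment in turn:
  H2NCH2: –NH2 on an sp³ carbon with no adjacent C=O → amine.
  CH(NO2): –NO2 on an sp³ carbon → nitro (the N=O is not a carbonyl).
  CH2CO-O-COCH2: two acyl groups sharing one oxygen, –C(=O)–O–C(=O)– → anhydride.
  CH=CH: C=C double bond → alkene.
  CH(COOH): pendant –COOH: carbonyl C bonded to C and –OH → carboxylic acid.
  CH=CH: C=C double bond → alkene.
  CH(NHCOCH3): pendant –NHC(=O)CH3: N bonded to a carbonyl → amide (not amine).
  CH(I): halogen on an sp³ carbon → alkyl halide.
  CH(OH): –OH on an sp³ carbon → alcohol (secondary).
  CH(CH2OH): pendant –CH2OH on an sp³ backbone C → alcohol.
  CH2NHCH2: C–N–C with sp³ carbons and no adjacent C=O → amine (secondary).
  CH(NH2): –NH2 on an sp³ carbon with no adjacent C=O → amine.
  CH(OH): –OH on an sp³ carbon → alcohol (secondary).
  CONH2: –C(=O)NH2: carbonyl C bonded to C and to N → amide (the N is not a separate amine).
Amine appears at: H2NCH2, CH2NHCH2, CH(NH2) → 3.

3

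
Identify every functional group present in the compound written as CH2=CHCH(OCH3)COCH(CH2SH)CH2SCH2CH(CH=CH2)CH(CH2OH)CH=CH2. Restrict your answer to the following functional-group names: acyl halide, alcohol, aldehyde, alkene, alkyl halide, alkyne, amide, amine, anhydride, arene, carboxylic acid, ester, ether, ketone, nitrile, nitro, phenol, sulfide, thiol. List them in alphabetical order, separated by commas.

alcohol, alkene, ether, ketone, sulfide, thiol

C=C double bond → alkene.
pendant –OCH3: C–O–C with sp³ C, no adjacent C=O → ether.
–C(=O)– with carbon on both sides → ketone.
pendant –CH2SH → thiol.
C–S–C linkage → sulfide (thioether).
pendant –CH=CH2: C=C double bond → alkene.
pendant –CH2OH on an sp³ backbone C → alcohol.
C=C double bond → alkene.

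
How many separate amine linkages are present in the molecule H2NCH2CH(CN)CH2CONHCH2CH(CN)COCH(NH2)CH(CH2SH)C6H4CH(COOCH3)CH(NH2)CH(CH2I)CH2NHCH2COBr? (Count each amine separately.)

Working along the chain:
  H2NCH2: –NH2 on an sp³ carbon with no adjacent C=O → amine.
  CH(CN): pendant –C≡N: nitrile.
  CH2CONHCH2: –C(=O)–N– linkage → amide (the N is not an amine).
  CH(CN): pendant –C≡N: nitrile.
  CO: –C(=O)– with carbon on both sides → ketone.
  CH(NH2): –NH2 on an sp³ carbon with no adjacent C=O → amine.
  CH(CH2SH): pendant –CH2SH → thiol.
  C6H4: para-disubstituted benzene ring → arene.
  CH(COOCH3): pendant –COOCH3: carbonyl C bonded to C and –OCH3 → ester.
  CH(NH2): –NH2 on an sp³ carbon with no adjacent C=O → amine.
  CH(CH2I): pendant –CH2X: halogen on sp³ carbon → alkyl halide.
  CH2NHCH2: C–N–C with sp³ carbons and no adjacent C=O → amine (secondary).
  COBr: –C(=O)Br: carbonyl C bonded to C and to a halogen → acyl halide (not alkyl halide).
Amine appears at: H2NCH2, CH(NH2), CH(NH2), CH2NHCH2 → 4.

4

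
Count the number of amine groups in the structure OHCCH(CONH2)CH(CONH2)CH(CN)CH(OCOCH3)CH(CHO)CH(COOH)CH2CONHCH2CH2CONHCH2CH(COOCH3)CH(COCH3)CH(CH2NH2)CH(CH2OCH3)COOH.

1

Working along the chain:
  OHC: terminal –CHO: carbonyl C bonded to H and C → aldehyde.
  CH(CONH2): pendant –CONH2: carbonyl C bonded to C and N → amide.
  CH(CONH2): pendant –CONH2: carbonyl C bonded to C and N → amide.
  CH(CN): pendant –C≡N: nitrile.
  CH(OCOCH3): pendant –OC(=O)CH3: an acyloxy group → ester.
  CH(CHO): pendant –CHO: carbonyl C bonded to C and H → aldehyde.
  CH(COOH): pendant –COOH: carbonyl C bonded to C and –OH → carboxylic acid.
  CH2CONHCH2: –C(=O)–N– linkage → amide (the N is not an amine).
  CH2CONHCH2: –C(=O)–N– linkage → amide (the N is not an amine).
  CH(COOCH3): pendant –COOCH3: carbonyl C bonded to C and –OCH3 → ester.
  CH(COCH3): pendant –COCH3: carbonyl C bonded to two carbons → ketone.
  CH(CH2NH2): pendant –CH2NH2: N on sp³ C, no adjacent C=O → amine.
  CH(CH2OCH3): pendant –CH2OCH3: C–O–C linkage → ether.
  COOH: –COOH: carbonyl C bonded to –OH and C → carboxylic acid (the –OH is not a separate alcohol).
Amine appears at: CH(CH2NH2) → 1.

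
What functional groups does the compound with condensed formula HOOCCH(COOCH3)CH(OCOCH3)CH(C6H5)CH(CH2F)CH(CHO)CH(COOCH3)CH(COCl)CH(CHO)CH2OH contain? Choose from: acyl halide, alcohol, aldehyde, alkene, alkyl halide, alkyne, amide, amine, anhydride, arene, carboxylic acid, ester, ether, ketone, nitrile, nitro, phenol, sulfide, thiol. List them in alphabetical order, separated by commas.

Taking each segment in turn:
  HOOC: –COOH: carbonyl C bonded to –OH and C → carboxylic acid (the –OH is not a separate alcohol).
  CH(COOCH3): pendant –COOCH3: carbonyl C bonded to C and –OCH3 → ester.
  CH(OCOCH3): pendant –OC(=O)CH3: an acyloxy group → ester.
  CH(C6H5): pendant –C6H5: benzene ring → arene.
  CH(CH2F): pendant –CH2X: halogen on sp³ carbon → alkyl halide.
  CH(CHO): pendant –CHO: carbonyl C bonded to C and H → aldehyde.
  CH(COOCH3): pendant –COOCH3: carbonyl C bonded to C and –OCH3 → ester.
  CH(COCl): pendant –C(=O)X: carbonyl C bonded to C and halogen → acyl halide.
  CH(CHO): pendant –CHO: carbonyl C bonded to C and H → aldehyde.
  CH2OH: –OH on an sp³ carbon → alcohol.

acyl halide, alcohol, aldehyde, alkyl halide, arene, carboxylic acid, ester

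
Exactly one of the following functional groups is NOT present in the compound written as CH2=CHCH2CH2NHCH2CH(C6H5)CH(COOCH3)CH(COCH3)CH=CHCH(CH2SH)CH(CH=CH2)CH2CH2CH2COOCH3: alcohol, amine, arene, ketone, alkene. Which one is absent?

amine: present (CH2NHCH2 — C–N–C with sp³ carbons and no adjacent C=O → amine (secondary)).
ketone: present (CH(COCH3) — pendant –COCH3: carbonyl C bonded to two carbons → ketone).
arene: present (CH(C6H5) — pendant –C6H5: benzene ring → arene).
alkene: present (CH2=CH — C=C double bond → alkene).
alcohol: no segment matches this pattern.

alcohol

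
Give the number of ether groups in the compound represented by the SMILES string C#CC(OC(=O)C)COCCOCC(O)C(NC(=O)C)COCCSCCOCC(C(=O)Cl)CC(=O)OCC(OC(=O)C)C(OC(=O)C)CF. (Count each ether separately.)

4

Reading the structure from left to right:
  HC≡C: C≡C triple bond → alkyne.
  CH(OCOCH3): pendant –OC(=O)CH3: an acyloxy group → ester.
  CH2OCH2: C–O–C with sp³ carbons on both sides and no adjacent C=O → ether.
  CH2OCH2: C–O–C with sp³ carbons on both sides and no adjacent C=O → ether.
  CH(OH): –OH on an sp³ carbon → alcohol (secondary).
  CH(NHCOCH3): pendant –NHC(=O)CH3: N bonded to a carbonyl → amide (not amine).
  CH2OCH2: C–O–C with sp³ carbons on both sides and no adjacent C=O → ether.
  CH2SCH2: C–S–C linkage → sulfide (thioether).
  CH2OCH2: C–O–C with sp³ carbons on both sides and no adjacent C=O → ether.
  CH(COCl): pendant –C(=O)X: carbonyl C bonded to C and halogen → acyl halide.
  CH2COOCH2: –C(=O)–O–C with C on the carbonyl side → ester.
  CH(OCOCH3): pendant –OC(=O)CH3: an acyloxy group → ester.
  CH(OCOCH3): pendant –OC(=O)CH3: an acyloxy group → ester.
  CH2F: halogen on an sp³ carbon → alkyl halide.
Ether appears at: CH2OCH2, CH2OCH2, CH2OCH2, CH2OCH2 → 4.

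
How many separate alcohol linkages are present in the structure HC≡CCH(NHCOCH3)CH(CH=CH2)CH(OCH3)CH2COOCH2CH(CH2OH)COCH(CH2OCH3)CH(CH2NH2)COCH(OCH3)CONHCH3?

1

C≡C triple bond → alkyne.
pendant –NHC(=O)CH3: N bonded to a carbonyl → amide (not amine).
pendant –CH=CH2: C=C double bond → alkene.
pendant –OCH3: C–O–C with sp³ C, no adjacent C=O → ether.
–C(=O)–O–C with C on the carbonyl side → ester.
pendant –CH2OH on an sp³ backbone C → alcohol.
–C(=O)– with carbon on both sides → ketone.
pendant –CH2OCH3: C–O–C linkage → ether.
pendant –CH2NH2: N on sp³ C, no adjacent C=O → amine.
–C(=O)– with carbon on both sides → ketone.
pendant –OCH3: C–O–C with sp³ C, no adjacent C=O → ether.
–C(=O)NHCH3: carbonyl C bonded to C and to N → amide (the N is not an amine).
Alcohol appears at: CH(CH2OH) → 1.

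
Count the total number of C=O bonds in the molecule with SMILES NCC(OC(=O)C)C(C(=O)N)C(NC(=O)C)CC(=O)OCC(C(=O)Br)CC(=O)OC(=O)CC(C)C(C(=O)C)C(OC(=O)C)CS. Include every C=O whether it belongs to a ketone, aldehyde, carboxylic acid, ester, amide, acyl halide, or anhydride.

9

CH(OCOCH3): ester, 1 C=O (running total 1).
CH(CONH2): amide, 1 C=O (running total 2).
CH(NHCOCH3): amide, 1 C=O (running total 3).
CH2COOCH2: ester, 1 C=O (running total 4).
CH(COBr): acyl halide, 1 C=O (running total 5).
CH2CO-O-COCH2: anhydride, 2 C=O (running total 7).
CH(COCH3): ketone, 1 C=O (running total 8).
CH(OCOCH3): ester, 1 C=O (running total 9).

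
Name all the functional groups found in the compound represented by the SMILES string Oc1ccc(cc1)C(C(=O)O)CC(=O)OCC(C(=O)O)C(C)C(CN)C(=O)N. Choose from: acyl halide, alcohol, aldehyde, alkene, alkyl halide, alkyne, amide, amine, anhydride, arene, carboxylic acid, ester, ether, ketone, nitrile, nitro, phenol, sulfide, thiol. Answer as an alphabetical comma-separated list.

amide, amine, arene, carboxylic acid, ester, phenol

–OH attached directly to an aromatic ring → phenol (not alcohol); the ring itself is an arene.
pendant –COOH: carbonyl C bonded to C and –OH → carboxylic acid.
–C(=O)–O–C with C on the carbonyl side → ester.
pendant –COOH: carbonyl C bonded to C and –OH → carboxylic acid.
pendant –CH2NH2: N on sp³ C, no adjacent C=O → amine.
–C(=O)NH2: carbonyl C bonded to C and to N → amide (the N is not a separate amine).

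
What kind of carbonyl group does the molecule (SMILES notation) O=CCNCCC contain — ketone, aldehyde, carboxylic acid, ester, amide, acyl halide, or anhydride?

The carbonyl is in the OHC segment: terminal –CHO: carbonyl C bonded to H and C → aldehyde.

aldehyde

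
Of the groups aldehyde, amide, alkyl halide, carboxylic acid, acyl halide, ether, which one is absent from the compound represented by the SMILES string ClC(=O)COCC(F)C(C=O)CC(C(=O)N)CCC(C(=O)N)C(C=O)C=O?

carboxylic acid

amide: present (CH(CONH2) — pendant –CONH2: carbonyl C bonded to C and N → amide).
aldehyde: present (CH(CHO) — pendant –CHO: carbonyl C bonded to C and H → aldehyde).
alkyl halide: present (CH(F) — halogen on an sp³ carbon → alkyl halide).
acyl halide: present (ClCO — –C(=O)Cl: carbonyl C bonded to C and to a halogen → acyl halide (not alkyl halide)).
ether: present (CH2OCH2 — C–O–C with sp³ carbons on both sides and no adjacent C=O → ether).
carboxylic acid: absent. In CH(CONH2), the carbonyl is bonded to nitrogen, not to –OH; that is an amide.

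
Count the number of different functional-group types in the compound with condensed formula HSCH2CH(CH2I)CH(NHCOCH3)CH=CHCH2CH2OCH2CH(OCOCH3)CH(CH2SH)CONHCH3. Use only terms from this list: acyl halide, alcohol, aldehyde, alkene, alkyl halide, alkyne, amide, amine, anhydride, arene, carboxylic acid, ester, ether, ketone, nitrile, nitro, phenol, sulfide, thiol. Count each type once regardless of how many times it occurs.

6

–SH on an sp³ carbon → thiol.
pendant –CH2X: halogen on sp³ carbon → alkyl halide.
pendant –NHC(=O)CH3: N bonded to a carbonyl → amide (not amine).
C=C double bond → alkene.
C–O–C with sp³ carbons on both sides and no adjacent C=O → ether.
pendant –OC(=O)CH3: an acyloxy group → ester.
pendant –CH2SH → thiol.
–C(=O)NHCH3: carbonyl C bonded to C and to N → amide (the N is not an amine).
Distinct types present: alkene, alkyl halide, amide, ester, ether, thiol.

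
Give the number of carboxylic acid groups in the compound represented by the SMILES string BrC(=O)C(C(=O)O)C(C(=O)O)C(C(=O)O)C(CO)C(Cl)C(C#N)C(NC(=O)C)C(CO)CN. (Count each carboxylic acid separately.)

3

–C(=O)Br: carbonyl C bonded to C and to a halogen → acyl halide (not alkyl halide).
pendant –COOH: carbonyl C bonded to C and –OH → carboxylic acid.
pendant –COOH: carbonyl C bonded to C and –OH → carboxylic acid.
pendant –COOH: carbonyl C bonded to C and –OH → carboxylic acid.
pendant –CH2OH on an sp³ backbone C → alcohol.
halogen on an sp³ carbon → alkyl halide.
pendant –C≡N: nitrile.
pendant –NHC(=O)CH3: N bonded to a carbonyl → amide (not amine).
pendant –CH2OH on an sp³ backbone C → alcohol.
–NH2 on an sp³ carbon with no adjacent C=O → amine.
Carboxylic acid appears at: CH(COOH), CH(COOH), CH(COOH) → 3.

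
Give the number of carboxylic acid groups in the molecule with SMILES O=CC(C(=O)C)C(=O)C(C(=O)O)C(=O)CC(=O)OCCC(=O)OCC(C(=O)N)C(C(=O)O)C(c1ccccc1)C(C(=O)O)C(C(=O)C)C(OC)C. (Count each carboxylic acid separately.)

Working along the chain:
  OHC: terminal –CHO: carbonyl C bonded to H and C → aldehyde.
  CH(COCH3): pendant –COCH3: carbonyl C bonded to two carbons → ketone.
  CO: –C(=O)– with carbon on both sides → ketone.
  CH(COOH): pendant –COOH: carbonyl C bonded to C and –OH → carboxylic acid.
  CO: –C(=O)– with carbon on both sides → ketone.
  CH2COOCH2: –C(=O)–O–C with C on the carbonyl side → ester.
  CH2COOCH2: –C(=O)–O–C with C on the carbonyl side → ester.
  CH(CONH2): pendant –CONH2: carbonyl C bonded to C and N → amide.
  CH(COOH): pendant –COOH: carbonyl C bonded to C and –OH → carboxylic acid.
  CH(C6H5): pendant –C6H5: benzene ring → arene.
  CH(COOH): pendant –COOH: carbonyl C bonded to C and –OH → carboxylic acid.
  CH(COCH3): pendant –COCH3: carbonyl C bonded to two carbons → ketone.
  CH(OCH3): pendant –OCH3: C–O–C with sp³ C, no adjacent C=O → ether.
Carboxylic acid appears at: CH(COOH), CH(COOH), CH(COOH) → 3.

3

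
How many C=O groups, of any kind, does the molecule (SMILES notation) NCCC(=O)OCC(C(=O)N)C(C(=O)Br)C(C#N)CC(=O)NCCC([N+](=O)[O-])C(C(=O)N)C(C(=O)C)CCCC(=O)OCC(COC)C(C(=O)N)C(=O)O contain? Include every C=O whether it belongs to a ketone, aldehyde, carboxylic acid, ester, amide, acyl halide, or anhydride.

CH2COOCH2: ester, 1 C=O (running total 1).
CH(CONH2): amide, 1 C=O (running total 2).
CH(COBr): acyl halide, 1 C=O (running total 3).
CH2CONHCH2: amide, 1 C=O (running total 4).
CH(CONH2): amide, 1 C=O (running total 5).
CH(COCH3): ketone, 1 C=O (running total 6).
CH2COOCH2: ester, 1 C=O (running total 7).
CH(CONH2): amide, 1 C=O (running total 8).
COOH: carboxylic acid, 1 C=O (running total 9).

9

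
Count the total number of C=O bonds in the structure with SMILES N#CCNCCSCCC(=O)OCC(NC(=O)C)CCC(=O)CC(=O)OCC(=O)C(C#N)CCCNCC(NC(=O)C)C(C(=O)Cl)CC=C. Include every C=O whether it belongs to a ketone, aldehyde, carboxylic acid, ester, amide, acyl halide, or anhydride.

7

CH2COOCH2: ester, 1 C=O (running total 1).
CH(NHCOCH3): amide, 1 C=O (running total 2).
CO: ketone, 1 C=O (running total 3).
CH2COOCH2: ester, 1 C=O (running total 4).
CO: ketone, 1 C=O (running total 5).
CH(NHCOCH3): amide, 1 C=O (running total 6).
CH(COCl): acyl halide, 1 C=O (running total 7).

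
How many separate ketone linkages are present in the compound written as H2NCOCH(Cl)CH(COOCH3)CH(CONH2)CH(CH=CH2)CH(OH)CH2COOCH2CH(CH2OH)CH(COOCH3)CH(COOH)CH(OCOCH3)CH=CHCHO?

Taking each segment in turn:
  H2NCO: –C(=O)NH2: carbonyl C bonded to C and to N → amide (the N is not a separate amine).
  CH(Cl): halogen on an sp³ carbon → alkyl halide.
  CH(COOCH3): pendant –COOCH3: carbonyl C bonded to C and –OCH3 → ester.
  CH(CONH2): pendant –CONH2: carbonyl C bonded to C and N → amide.
  CH(CH=CH2): pendant –CH=CH2: C=C double bond → alkene.
  CH(OH): –OH on an sp³ carbon → alcohol (secondary).
  CH2COOCH2: –C(=O)–O–C with C on the carbonyl side → ester.
  CH(CH2OH): pendant –CH2OH on an sp³ backbone C → alcohol.
  CH(COOCH3): pendant –COOCH3: carbonyl C bonded to C and –OCH3 → ester.
  CH(COOH): pendant –COOH: carbonyl C bonded to C and –OH → carboxylic acid.
  CH(OCOCH3): pendant –OC(=O)CH3: an acyloxy group → ester.
  CH=CH: C=C double bond → alkene.
  CHO: terminal –CHO: carbonyl C bonded to H and C → aldehyde.
No segment is a ketone: H2NCO is amide, not ketone; CH(COOCH3) is ester, not ketone; CH(CONH2) is amide, not ketone. → 0.

0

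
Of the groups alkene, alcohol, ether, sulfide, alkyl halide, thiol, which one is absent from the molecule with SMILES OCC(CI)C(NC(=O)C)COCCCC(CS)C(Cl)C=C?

thiol: present (CH(CH2SH) — pendant –CH2SH → thiol).
alcohol: present (HOCH2 — HO– on an sp³ carbon → alcohol).
ether: present (CH2OCH2 — C–O–C with sp³ carbons on both sides and no adjacent C=O → ether).
alkene: present (CH=CH2 — C=C double bond → alkene).
alkyl halide: present (CH(CH2I) — pendant –CH2X: halogen on sp³ carbon → alkyl halide).
sulfide: no segment matches this pattern.

sulfide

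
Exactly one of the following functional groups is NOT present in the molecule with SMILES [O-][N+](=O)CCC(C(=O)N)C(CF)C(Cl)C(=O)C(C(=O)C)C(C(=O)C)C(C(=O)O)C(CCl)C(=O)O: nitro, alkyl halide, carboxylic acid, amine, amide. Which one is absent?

nitro: present (O2NCH2 — –NO2 on carbon → nitro group).
amide: present (CH(CONH2) — pendant –CONH2: carbonyl C bonded to C and N → amide).
carboxylic acid: present (CH(COOH) — pendant –COOH: carbonyl C bonded to C and –OH → carboxylic acid).
alkyl halide: present (CH(CH2F) — pendant –CH2X: halogen on sp³ carbon → alkyl halide).
amine: absent. In CH(CONH2), the nitrogen is bonded directly to a carbonyl carbon, making it part of an amide, not a free amine.

amine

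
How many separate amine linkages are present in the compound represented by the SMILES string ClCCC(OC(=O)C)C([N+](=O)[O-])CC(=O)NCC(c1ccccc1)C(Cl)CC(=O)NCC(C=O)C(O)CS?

Reading the structure from left to right:
  ClCH2: halogen on an sp³ carbon → alkyl halide.
  CH(OCOCH3): pendant –OC(=O)CH3: an acyloxy group → ester.
  CH(NO2): –NO2 on an sp³ carbon → nitro (the N=O is not a carbonyl).
  CH2CONHCH2: –C(=O)–N– linkage → amide (the N is not an amine).
  CH(C6H5): pendant –C6H5: benzene ring → arene.
  CH(Cl): halogen on an sp³ carbon → alkyl halide.
  CH2CONHCH2: –C(=O)–N– linkage → amide (the N is not an amine).
  CH(CHO): pendant –CHO: carbonyl C bonded to C and H → aldehyde.
  CH(OH): –OH on an sp³ carbon → alcohol (secondary).
  CH2SH: –SH on an sp³ carbon → thiol.
No segment is a amine: CH(NO2) is nitro, not amine; CH2CONHCH2 is amide, not amine; CH2CONHCH2 is amide, not amine. → 0.

0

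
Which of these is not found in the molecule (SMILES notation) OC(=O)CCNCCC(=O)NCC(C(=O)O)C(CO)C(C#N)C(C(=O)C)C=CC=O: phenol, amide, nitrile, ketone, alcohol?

nitrile: present (CH(CN) — pendant –C≡N: nitrile).
amide: present (CH2CONHCH2 — –C(=O)–N– linkage → amide (the N is not an amine)).
alcohol: present (CH(CH2OH) — pendant –CH2OH on an sp³ backbone C → alcohol).
ketone: present (CH(COCH3) — pendant –COCH3: carbonyl C bonded to two carbons → ketone).
phenol: absent. In CH(CH2OH), the –OH is on an sp³ carbon, not on an aromatic ring, so it is an alcohol.

phenol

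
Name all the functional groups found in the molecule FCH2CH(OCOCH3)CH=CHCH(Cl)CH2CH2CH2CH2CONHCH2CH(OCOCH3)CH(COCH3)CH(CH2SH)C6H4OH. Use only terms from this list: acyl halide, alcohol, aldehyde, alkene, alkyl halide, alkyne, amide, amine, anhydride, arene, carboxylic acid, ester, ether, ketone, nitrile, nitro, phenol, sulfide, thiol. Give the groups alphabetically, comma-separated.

alkene, alkyl halide, amide, arene, ester, ketone, phenol, thiol

Reading the structure from left to right:
  FCH2: halogen on an sp³ carbon → alkyl halide.
  CH(OCOCH3): pendant –OC(=O)CH3: an acyloxy group → ester.
  CH=CH: C=C double bond → alkene.
  CH(Cl): halogen on an sp³ carbon → alkyl halide.
  CH2CONHCH2: –C(=O)–N– linkage → amide (the N is not an amine).
  CH(OCOCH3): pendant –OC(=O)CH3: an acyloxy group → ester.
  CH(COCH3): pendant –COCH3: carbonyl C bonded to two carbons → ketone.
  CH(CH2SH): pendant –CH2SH → thiol.
  C6H4OH: –OH attached directly to an aromatic ring → phenol (not alcohol); the ring itself is an arene.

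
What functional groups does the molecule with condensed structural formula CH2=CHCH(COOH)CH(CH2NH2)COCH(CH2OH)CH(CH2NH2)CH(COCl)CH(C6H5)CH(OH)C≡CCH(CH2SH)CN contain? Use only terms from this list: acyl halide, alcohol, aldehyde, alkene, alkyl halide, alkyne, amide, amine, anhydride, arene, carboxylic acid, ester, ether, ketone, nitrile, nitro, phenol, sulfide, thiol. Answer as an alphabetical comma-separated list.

C=C double bond → alkene.
pendant –COOH: carbonyl C bonded to C and –OH → carboxylic acid.
pendant –CH2NH2: N on sp³ C, no adjacent C=O → amine.
–C(=O)– with carbon on both sides → ketone.
pendant –CH2OH on an sp³ backbone C → alcohol.
pendant –CH2NH2: N on sp³ C, no adjacent C=O → amine.
pendant –C(=O)X: carbonyl C bonded to C and halogen → acyl halide.
pendant –C6H5: benzene ring → arene.
–OH on an sp³ carbon → alcohol (secondary).
C≡C triple bond → alkyne.
pendant –CH2SH → thiol.
–C≡N: carbon triple-bonded to nitrogen → nitrile.

acyl halide, alcohol, alkene, alkyne, amine, arene, carboxylic acid, ketone, nitrile, thiol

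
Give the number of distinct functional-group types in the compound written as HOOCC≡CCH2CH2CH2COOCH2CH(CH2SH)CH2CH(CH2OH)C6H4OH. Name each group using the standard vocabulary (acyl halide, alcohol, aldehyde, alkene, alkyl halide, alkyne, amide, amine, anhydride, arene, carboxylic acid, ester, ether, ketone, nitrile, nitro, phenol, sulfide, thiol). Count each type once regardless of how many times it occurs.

Working along the chain:
  HOOC: –COOH: carbonyl C bonded to –OH and C → carboxylic acid (the –OH is not a separate alcohol).
  C≡C: C≡C triple bond → alkyne.
  CH2COOCH2: –C(=O)–O–C with C on the carbonyl side → ester.
  CH(CH2SH): pendant –CH2SH → thiol.
  CH(CH2OH): pendant –CH2OH on an sp³ backbone C → alcohol.
  C6H4OH: –OH attached directly to an aromatic ring → phenol (not alcohol); the ring itself is an arene.
Distinct types present: alcohol, alkyne, arene, carboxylic acid, ester, phenol, thiol.

7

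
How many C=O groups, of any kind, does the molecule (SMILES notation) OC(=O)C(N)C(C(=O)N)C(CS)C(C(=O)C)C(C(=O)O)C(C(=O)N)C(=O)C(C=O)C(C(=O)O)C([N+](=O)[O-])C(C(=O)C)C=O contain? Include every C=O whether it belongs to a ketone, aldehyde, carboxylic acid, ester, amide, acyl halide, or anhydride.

HOOC: carboxylic acid, 1 C=O (running total 1).
CH(CONH2): amide, 1 C=O (running total 2).
CH(COCH3): ketone, 1 C=O (running total 3).
CH(COOH): carboxylic acid, 1 C=O (running total 4).
CH(CONH2): amide, 1 C=O (running total 5).
CO: ketone, 1 C=O (running total 6).
CH(CHO): aldehyde, 1 C=O (running total 7).
CH(COOH): carboxylic acid, 1 C=O (running total 8).
CH(COCH3): ketone, 1 C=O (running total 9).
CHO: aldehyde, 1 C=O (running total 10).

10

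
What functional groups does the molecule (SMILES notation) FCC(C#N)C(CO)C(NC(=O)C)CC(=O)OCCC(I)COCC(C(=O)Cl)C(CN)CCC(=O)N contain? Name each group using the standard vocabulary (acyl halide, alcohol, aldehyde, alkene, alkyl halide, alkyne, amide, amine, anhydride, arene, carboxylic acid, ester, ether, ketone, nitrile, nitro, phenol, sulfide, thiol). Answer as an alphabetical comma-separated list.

acyl halide, alcohol, alkyl halide, amide, amine, ester, ether, nitrile

halogen on an sp³ carbon → alkyl halide.
pendant –C≡N: nitrile.
pendant –CH2OH on an sp³ backbone C → alcohol.
pendant –NHC(=O)CH3: N bonded to a carbonyl → amide (not amine).
–C(=O)–O–C with C on the carbonyl side → ester.
halogen on an sp³ carbon → alkyl halide.
C–O–C with sp³ carbons on both sides and no adjacent C=O → ether.
pendant –C(=O)X: carbonyl C bonded to C and halogen → acyl halide.
pendant –CH2NH2: N on sp³ C, no adjacent C=O → amine.
–C(=O)NH2: carbonyl C bonded to C and to N → amide (the N is not a separate amine).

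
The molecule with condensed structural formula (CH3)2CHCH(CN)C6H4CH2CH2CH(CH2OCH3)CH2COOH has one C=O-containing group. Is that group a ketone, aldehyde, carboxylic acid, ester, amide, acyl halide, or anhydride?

carboxylic acid

The carbonyl is in the COOH segment: –COOH: carbonyl C bonded to –OH and C → carboxylic acid (the –OH is not a separate alcohol).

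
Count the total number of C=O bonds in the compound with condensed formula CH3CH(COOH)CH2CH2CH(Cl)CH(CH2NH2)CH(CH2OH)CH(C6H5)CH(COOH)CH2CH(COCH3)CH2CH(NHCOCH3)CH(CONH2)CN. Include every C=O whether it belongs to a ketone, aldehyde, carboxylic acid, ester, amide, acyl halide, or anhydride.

5

CH(COOH): carboxylic acid, 1 C=O (running total 1).
CH(COOH): carboxylic acid, 1 C=O (running total 2).
CH(COCH3): ketone, 1 C=O (running total 3).
CH(NHCOCH3): amide, 1 C=O (running total 4).
CH(CONH2): amide, 1 C=O (running total 5).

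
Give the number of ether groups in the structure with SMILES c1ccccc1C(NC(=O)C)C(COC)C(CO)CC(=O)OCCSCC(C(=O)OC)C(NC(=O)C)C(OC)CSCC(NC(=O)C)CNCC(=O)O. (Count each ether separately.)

2

C6H5– phenyl ring → arene.
pendant –NHC(=O)CH3: N bonded to a carbonyl → amide (not amine).
pendant –CH2OCH3: C–O–C linkage → ether.
pendant –CH2OH on an sp³ backbone C → alcohol.
–C(=O)–O–C with C on the carbonyl side → ester.
C–S–C linkage → sulfide (thioether).
pendant –COOCH3: carbonyl C bonded to C and –OCH3 → ester.
pendant –NHC(=O)CH3: N bonded to a carbonyl → amide (not amine).
pendant –OCH3: C–O–C with sp³ C, no adjacent C=O → ether.
C–S–C linkage → sulfide (thioether).
pendant –NHC(=O)CH3: N bonded to a carbonyl → amide (not amine).
C–N–C with sp³ carbons and no adjacent C=O → amine (secondary).
–COOH: carbonyl C bonded to –OH and C → carboxylic acid (the –OH is not a separate alcohol).
Ether appears at: CH(CH2OCH3), CH(OCH3) → 2.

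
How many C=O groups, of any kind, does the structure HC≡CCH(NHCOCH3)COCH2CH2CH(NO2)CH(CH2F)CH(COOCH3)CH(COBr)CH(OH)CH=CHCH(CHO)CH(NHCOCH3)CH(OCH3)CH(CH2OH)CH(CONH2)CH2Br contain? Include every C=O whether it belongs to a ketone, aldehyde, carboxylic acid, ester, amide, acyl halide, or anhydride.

7

CH(NHCOCH3): amide, 1 C=O (running total 1).
CO: ketone, 1 C=O (running total 2).
CH(COOCH3): ester, 1 C=O (running total 3).
CH(COBr): acyl halide, 1 C=O (running total 4).
CH(CHO): aldehyde, 1 C=O (running total 5).
CH(NHCOCH3): amide, 1 C=O (running total 6).
CH(CONH2): amide, 1 C=O (running total 7).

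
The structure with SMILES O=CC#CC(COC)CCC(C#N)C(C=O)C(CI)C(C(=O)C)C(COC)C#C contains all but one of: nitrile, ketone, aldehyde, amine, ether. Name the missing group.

amine

ketone: present (CH(COCH3) — pendant –COCH3: carbonyl C bonded to two carbons → ketone).
aldehyde: present (OHC — terminal –CHO: carbonyl C bonded to H and C → aldehyde).
nitrile: present (CH(CN) — pendant –C≡N: nitrile).
ether: present (CH(CH2OCH3) — pendant –CH2OCH3: C–O–C linkage → ether).
amine: no segment matches this pattern.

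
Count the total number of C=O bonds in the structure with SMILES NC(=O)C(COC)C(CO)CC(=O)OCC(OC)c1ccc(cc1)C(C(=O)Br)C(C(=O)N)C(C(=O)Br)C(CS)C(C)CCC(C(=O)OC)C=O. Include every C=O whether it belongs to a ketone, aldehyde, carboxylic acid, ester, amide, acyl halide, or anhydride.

H2NCO: amide, 1 C=O (running total 1).
CH2COOCH2: ester, 1 C=O (running total 2).
CH(COBr): acyl halide, 1 C=O (running total 3).
CH(CONH2): amide, 1 C=O (running total 4).
CH(COBr): acyl halide, 1 C=O (running total 5).
CH(COOCH3): ester, 1 C=O (running total 6).
CHO: aldehyde, 1 C=O (running total 7).

7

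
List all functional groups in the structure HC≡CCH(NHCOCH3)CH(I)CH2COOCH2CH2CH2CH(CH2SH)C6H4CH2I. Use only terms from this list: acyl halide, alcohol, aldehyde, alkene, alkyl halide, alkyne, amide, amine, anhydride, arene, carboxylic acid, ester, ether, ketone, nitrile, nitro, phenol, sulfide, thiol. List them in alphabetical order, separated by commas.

C≡C triple bond → alkyne.
pendant –NHC(=O)CH3: N bonded to a carbonyl → amide (not amine).
halogen on an sp³ carbon → alkyl halide.
–C(=O)–O–C with C on the carbonyl side → ester.
pendant –CH2SH → thiol.
para-disubstituted benzene ring → arene.
halogen on an sp³ carbon → alkyl halide.

alkyl halide, alkyne, amide, arene, ester, thiol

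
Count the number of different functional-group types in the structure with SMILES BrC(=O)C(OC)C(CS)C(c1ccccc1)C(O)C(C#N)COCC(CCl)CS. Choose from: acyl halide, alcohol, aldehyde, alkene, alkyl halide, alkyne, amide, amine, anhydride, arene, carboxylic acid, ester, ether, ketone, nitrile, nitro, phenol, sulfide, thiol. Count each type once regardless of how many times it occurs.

Working along the chain:
  BrCO: –C(=O)Br: carbonyl C bonded to C and to a halogen → acyl halide (not alkyl halide).
  CH(OCH3): pendant –OCH3: C–O–C with sp³ C, no adjacent C=O → ether.
  CH(CH2SH): pendant –CH2SH → thiol.
  CH(C6H5): pendant –C6H5: benzene ring → arene.
  CH(OH): –OH on an sp³ carbon → alcohol (secondary).
  CH(CN): pendant –C≡N: nitrile.
  CH2OCH2: C–O–C with sp³ carbons on both sides and no adjacent C=O → ether.
  CH(CH2Cl): pendant –CH2X: halogen on sp³ carbon → alkyl halide.
  CH2SH: –SH on an sp³ carbon → thiol.
Distinct types present: acyl halide, alcohol, alkyl halide, arene, ether, nitrile, thiol.

7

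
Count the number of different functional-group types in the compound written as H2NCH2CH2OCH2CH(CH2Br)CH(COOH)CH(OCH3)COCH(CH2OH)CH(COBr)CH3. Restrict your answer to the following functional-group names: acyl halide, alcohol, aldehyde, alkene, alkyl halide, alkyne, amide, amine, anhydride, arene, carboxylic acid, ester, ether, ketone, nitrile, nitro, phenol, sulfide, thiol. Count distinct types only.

Reading the structure from left to right:
  H2NCH2: –NH2 on an sp³ carbon with no adjacent C=O → amine.
  CH2OCH2: C–O–C with sp³ carbons on both sides and no adjacent C=O → ether.
  CH(CH2Br): pendant –CH2X: halogen on sp³ carbon → alkyl halide.
  CH(COOH): pendant –COOH: carbonyl C bonded to C and –OH → carboxylic acid.
  CH(OCH3): pendant –OCH3: C–O–C with sp³ C, no adjacent C=O → ether.
  CO: –C(=O)– with carbon on both sides → ketone.
  CH(CH2OH): pendant –CH2OH on an sp³ backbone C → alcohol.
  CH(COBr): pendant –C(=O)X: carbonyl C bonded to C and halogen → acyl halide.
Distinct types present: acyl halide, alcohol, alkyl halide, amine, carboxylic acid, ether, ketone.

7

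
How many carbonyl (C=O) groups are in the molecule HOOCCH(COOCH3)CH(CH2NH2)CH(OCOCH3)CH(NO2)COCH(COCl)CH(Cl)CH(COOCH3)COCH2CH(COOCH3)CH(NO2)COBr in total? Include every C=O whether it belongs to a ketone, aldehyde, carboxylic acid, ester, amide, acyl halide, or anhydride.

9

HOOC: carboxylic acid, 1 C=O (running total 1).
CH(COOCH3): ester, 1 C=O (running total 2).
CH(OCOCH3): ester, 1 C=O (running total 3).
CO: ketone, 1 C=O (running total 4).
CH(COCl): acyl halide, 1 C=O (running total 5).
CH(COOCH3): ester, 1 C=O (running total 6).
CO: ketone, 1 C=O (running total 7).
CH(COOCH3): ester, 1 C=O (running total 8).
COBr: acyl halide, 1 C=O (running total 9).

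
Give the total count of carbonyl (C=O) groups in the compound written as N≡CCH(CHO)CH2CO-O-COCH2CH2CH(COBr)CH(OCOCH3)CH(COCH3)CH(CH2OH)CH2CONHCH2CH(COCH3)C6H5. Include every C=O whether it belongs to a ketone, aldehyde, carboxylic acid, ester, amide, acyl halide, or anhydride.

CH(CHO): aldehyde, 1 C=O (running total 1).
CH2CO-O-COCH2: anhydride, 2 C=O (running total 3).
CH(COBr): acyl halide, 1 C=O (running total 4).
CH(OCOCH3): ester, 1 C=O (running total 5).
CH(COCH3): ketone, 1 C=O (running total 6).
CH2CONHCH2: amide, 1 C=O (running total 7).
CH(COCH3): ketone, 1 C=O (running total 8).

8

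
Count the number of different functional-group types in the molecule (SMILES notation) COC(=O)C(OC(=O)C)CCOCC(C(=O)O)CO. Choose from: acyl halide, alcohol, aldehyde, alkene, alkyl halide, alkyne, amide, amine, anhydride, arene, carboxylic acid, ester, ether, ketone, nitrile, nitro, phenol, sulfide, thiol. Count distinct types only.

CH3O–C(=O)–: carbonyl C bonded to C and to –OCH3 → ester (not ketone + ether).
pendant –OC(=O)CH3: an acyloxy group → ester.
C–O–C with sp³ carbons on both sides and no adjacent C=O → ether.
pendant –COOH: carbonyl C bonded to C and –OH → carboxylic acid.
–OH on an sp³ carbon → alcohol.
Distinct types present: alcohol, carboxylic acid, ester, ether.

4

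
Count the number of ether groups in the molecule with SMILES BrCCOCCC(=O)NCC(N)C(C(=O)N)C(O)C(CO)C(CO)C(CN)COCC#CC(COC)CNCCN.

halogen on an sp³ carbon → alkyl halide.
C–O–C with sp³ carbons on both sides and no adjacent C=O → ether.
–C(=O)–N– linkage → amide (the N is not an amine).
–NH2 on an sp³ carbon with no adjacent C=O → amine.
pendant –CONH2: carbonyl C bonded to C and N → amide.
–OH on an sp³ carbon → alcohol (secondary).
pendant –CH2OH on an sp³ backbone C → alcohol.
pendant –CH2OH on an sp³ backbone C → alcohol.
pendant –CH2NH2: N on sp³ C, no adjacent C=O → amine.
C–O–C with sp³ carbons on both sides and no adjacent C=O → ether.
C≡C triple bond → alkyne.
pendant –CH2OCH3: C–O–C linkage → ether.
C–N–C with sp³ carbons and no adjacent C=O → amine (secondary).
–NH2 on an sp³ carbon with no adjacent C=O → amine.
Ether appears at: CH2OCH2, CH2OCH2, CH(CH2OCH3) → 3.

3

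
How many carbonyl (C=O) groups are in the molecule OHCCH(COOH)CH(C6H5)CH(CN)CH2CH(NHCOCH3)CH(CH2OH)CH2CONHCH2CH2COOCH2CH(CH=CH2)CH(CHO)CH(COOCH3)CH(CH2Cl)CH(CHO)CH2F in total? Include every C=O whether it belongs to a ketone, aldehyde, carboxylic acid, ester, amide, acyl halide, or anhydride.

OHC: aldehyde, 1 C=O (running total 1).
CH(COOH): carboxylic acid, 1 C=O (running total 2).
CH(NHCOCH3): amide, 1 C=O (running total 3).
CH2CONHCH2: amide, 1 C=O (running total 4).
CH2COOCH2: ester, 1 C=O (running total 5).
CH(CHO): aldehyde, 1 C=O (running total 6).
CH(COOCH3): ester, 1 C=O (running total 7).
CH(CHO): aldehyde, 1 C=O (running total 8).

8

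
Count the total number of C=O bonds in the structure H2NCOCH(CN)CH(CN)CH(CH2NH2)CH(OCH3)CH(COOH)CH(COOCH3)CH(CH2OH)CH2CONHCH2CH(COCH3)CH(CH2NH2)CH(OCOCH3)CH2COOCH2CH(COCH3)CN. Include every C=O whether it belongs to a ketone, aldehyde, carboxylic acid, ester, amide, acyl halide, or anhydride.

H2NCO: amide, 1 C=O (running total 1).
CH(COOH): carboxylic acid, 1 C=O (running total 2).
CH(COOCH3): ester, 1 C=O (running total 3).
CH2CONHCH2: amide, 1 C=O (running total 4).
CH(COCH3): ketone, 1 C=O (running total 5).
CH(OCOCH3): ester, 1 C=O (running total 6).
CH2COOCH2: ester, 1 C=O (running total 7).
CH(COCH3): ketone, 1 C=O (running total 8).

8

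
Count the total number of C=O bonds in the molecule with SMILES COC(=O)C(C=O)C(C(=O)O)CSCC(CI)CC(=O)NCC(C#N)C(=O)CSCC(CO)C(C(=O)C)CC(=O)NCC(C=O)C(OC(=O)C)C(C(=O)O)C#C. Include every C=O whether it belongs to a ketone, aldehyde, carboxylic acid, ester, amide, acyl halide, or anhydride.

10

CH3OOC: ester, 1 C=O (running total 1).
CH(CHO): aldehyde, 1 C=O (running total 2).
CH(COOH): carboxylic acid, 1 C=O (running total 3).
CH2CONHCH2: amide, 1 C=O (running total 4).
CO: ketone, 1 C=O (running total 5).
CH(COCH3): ketone, 1 C=O (running total 6).
CH2CONHCH2: amide, 1 C=O (running total 7).
CH(CHO): aldehyde, 1 C=O (running total 8).
CH(OCOCH3): ester, 1 C=O (running total 9).
CH(COOH): carboxylic acid, 1 C=O (running total 10).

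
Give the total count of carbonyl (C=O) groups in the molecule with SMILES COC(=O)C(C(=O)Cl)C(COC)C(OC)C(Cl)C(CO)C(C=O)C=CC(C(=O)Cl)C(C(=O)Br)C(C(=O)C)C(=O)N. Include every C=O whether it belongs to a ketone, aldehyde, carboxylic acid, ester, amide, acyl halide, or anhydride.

CH3OOC: ester, 1 C=O (running total 1).
CH(COCl): acyl halide, 1 C=O (running total 2).
CH(CHO): aldehyde, 1 C=O (running total 3).
CH(COCl): acyl halide, 1 C=O (running total 4).
CH(COBr): acyl halide, 1 C=O (running total 5).
CH(COCH3): ketone, 1 C=O (running total 6).
CONH2: amide, 1 C=O (running total 7).

7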